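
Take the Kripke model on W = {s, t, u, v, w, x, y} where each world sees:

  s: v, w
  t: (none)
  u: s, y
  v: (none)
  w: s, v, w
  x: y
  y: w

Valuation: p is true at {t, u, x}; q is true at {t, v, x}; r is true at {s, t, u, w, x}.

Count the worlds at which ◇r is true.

s: successors {v, w}; r there: v:F, w:T. ✓
t: no successors, so ◇r fails. ✗
u: successors {s, y}; r there: s:T, y:F. ✓
v: no successors, so ◇r fails. ✗
w: successors {s, v, w}; r there: s:T, v:F, w:T. ✓
x: successors {y}; r there: y:F. ✗
y: successors {w}; r there: w:T. ✓
Satisfying worlds: {s, u, w, y}.

4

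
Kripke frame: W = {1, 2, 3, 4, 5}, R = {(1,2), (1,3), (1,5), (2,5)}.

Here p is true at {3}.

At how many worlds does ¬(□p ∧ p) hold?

4

1: □p ∧ p is F. ✓
2: □p ∧ p is F. ✓
3: □p ∧ p is T. ✗
4: □p ∧ p is F. ✓
5: □p ∧ p is F. ✓
Satisfying worlds: {1, 2, 4, 5}.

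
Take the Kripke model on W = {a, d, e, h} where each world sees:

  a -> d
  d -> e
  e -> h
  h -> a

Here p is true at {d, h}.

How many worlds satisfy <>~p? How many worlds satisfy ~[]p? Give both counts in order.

2 and 2

For <>~p:
a: successors {d}; ~p there: d:F. ✗
d: successors {e}; ~p there: e:T. ✓
e: successors {h}; ~p there: h:F. ✗
h: successors {a}; ~p there: a:T. ✓
— 2 worlds.
For ~[]p:
a: []p is T. ✗
d: []p is F. ✓
e: []p is T. ✗
h: []p is F. ✓
— 2 worlds.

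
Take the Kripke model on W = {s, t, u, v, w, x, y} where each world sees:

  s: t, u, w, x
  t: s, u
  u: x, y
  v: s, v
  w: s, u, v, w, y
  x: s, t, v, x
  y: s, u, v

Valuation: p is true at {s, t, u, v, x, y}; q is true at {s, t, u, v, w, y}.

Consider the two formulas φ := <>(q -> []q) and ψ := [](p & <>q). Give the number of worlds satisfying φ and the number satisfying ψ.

For <>(q -> []q):
s: successors {t, u, w, x}; q -> []q there: t:T, u:F, w:T, x:T. ✓
t: successors {s, u}; q -> []q there: s:F, u:F. ✗
u: successors {x, y}; q -> []q there: x:T, y:T. ✓
v: successors {s, v}; q -> []q there: s:F, v:T. ✓
w: successors {s, u, v, w, y}; q -> []q there: s:F, u:F, v:T, w:T, y:T. ✓
x: successors {s, t, v, x}; q -> []q there: s:F, t:T, v:T, x:T. ✓
y: successors {s, u, v}; q -> []q there: s:F, u:F, v:T. ✓
— 6 worlds.
For [](p & <>q):
s: successors {t, u, w, x}; p & <>q there: t:T, u:T, w:F, x:T. ✗
t: successors {s, u}; p & <>q there: s:T, u:T. ✓
u: successors {x, y}; p & <>q there: x:T, y:T. ✓
v: successors {s, v}; p & <>q there: s:T, v:T. ✓
w: successors {s, u, v, w, y}; p & <>q there: s:T, u:T, v:T, w:F, y:T. ✗
x: successors {s, t, v, x}; p & <>q there: s:T, t:T, v:T, x:T. ✓
y: successors {s, u, v}; p & <>q there: s:T, u:T, v:T. ✓
— 5 worlds.

6 and 5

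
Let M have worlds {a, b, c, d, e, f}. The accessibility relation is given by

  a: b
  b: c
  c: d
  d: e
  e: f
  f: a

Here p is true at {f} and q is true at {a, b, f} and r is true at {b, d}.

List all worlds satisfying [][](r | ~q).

a: successors {b}; [](r | ~q) there: b:T. ✓
b: successors {c}; [](r | ~q) there: c:T. ✓
c: successors {d}; [](r | ~q) there: d:T. ✓
d: successors {e}; [](r | ~q) there: e:F. ✗
e: successors {f}; [](r | ~q) there: f:F. ✗
f: successors {a}; [](r | ~q) there: a:T. ✓

{a, b, c, f}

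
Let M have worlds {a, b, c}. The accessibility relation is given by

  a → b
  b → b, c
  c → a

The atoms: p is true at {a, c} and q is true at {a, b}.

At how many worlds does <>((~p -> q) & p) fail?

a: successors {b}; (~p -> q) & p there: b:F. ✗
b: successors {b, c}; (~p -> q) & p there: b:F, c:T. ✓
c: successors {a}; (~p -> q) & p there: a:T. ✓
Satisfying worlds: {b, c}.
So <>((~p -> q) & p) fails at the other 1 world.

1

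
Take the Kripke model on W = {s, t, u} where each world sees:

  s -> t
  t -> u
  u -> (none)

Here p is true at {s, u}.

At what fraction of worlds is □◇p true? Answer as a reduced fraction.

s: successors {t}; ◇p there: t:T. ✓
t: successors {u}; ◇p there: u:F. ✗
u: no successors, so □◇p holds vacuously. ✓
That's 2 of 3 worlds, so 2/3.

2/3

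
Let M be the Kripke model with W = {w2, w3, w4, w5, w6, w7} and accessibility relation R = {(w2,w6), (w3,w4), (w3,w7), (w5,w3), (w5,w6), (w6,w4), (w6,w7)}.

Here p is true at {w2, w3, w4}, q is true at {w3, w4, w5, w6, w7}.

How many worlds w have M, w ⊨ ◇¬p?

4

w2: successors {w6}; ¬p there: w6:T. ✓
w3: successors {w4, w7}; ¬p there: w4:F, w7:T. ✓
w4: no successors, so ◇¬p fails. ✗
w5: successors {w3, w6}; ¬p there: w3:F, w6:T. ✓
w6: successors {w4, w7}; ¬p there: w4:F, w7:T. ✓
w7: no successors, so ◇¬p fails. ✗
Satisfying worlds: {w2, w3, w5, w6}.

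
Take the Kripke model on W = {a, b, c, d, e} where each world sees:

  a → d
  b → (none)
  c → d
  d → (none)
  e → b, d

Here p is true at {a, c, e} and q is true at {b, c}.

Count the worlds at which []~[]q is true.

a: successors {d}; ~[]q there: d:F. ✗
b: no successors, so []~[]q holds vacuously. ✓
c: successors {d}; ~[]q there: d:F. ✗
d: no successors, so []~[]q holds vacuously. ✓
e: successors {b, d}; ~[]q there: b:F, d:F. ✗
Satisfying worlds: {b, d}.

2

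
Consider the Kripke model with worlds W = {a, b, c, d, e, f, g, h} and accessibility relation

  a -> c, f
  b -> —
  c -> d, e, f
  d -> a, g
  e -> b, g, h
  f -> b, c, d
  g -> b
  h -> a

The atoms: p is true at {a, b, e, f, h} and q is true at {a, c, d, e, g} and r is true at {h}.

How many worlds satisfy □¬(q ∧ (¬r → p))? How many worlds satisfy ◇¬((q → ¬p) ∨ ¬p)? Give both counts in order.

For □¬(q ∧ (¬r → p)):
a: successors {c, f}; ¬(q ∧ (¬r → p)) there: c:T, f:T. ✓
b: no successors, so □¬(q ∧ (¬r → p)) holds vacuously. ✓
c: successors {d, e, f}; ¬(q ∧ (¬r → p)) there: d:T, e:F, f:T. ✗
d: successors {a, g}; ¬(q ∧ (¬r → p)) there: a:F, g:T. ✗
e: successors {b, g, h}; ¬(q ∧ (¬r → p)) there: b:T, g:T, h:T. ✓
f: successors {b, c, d}; ¬(q ∧ (¬r → p)) there: b:T, c:T, d:T. ✓
g: successors {b}; ¬(q ∧ (¬r → p)) there: b:T. ✓
h: successors {a}; ¬(q ∧ (¬r → p)) there: a:F. ✗
— 5 worlds.
For ◇¬((q → ¬p) ∨ ¬p):
a: successors {c, f}; ¬((q → ¬p) ∨ ¬p) there: c:F, f:F. ✗
b: no successors, so ◇¬((q → ¬p) ∨ ¬p) fails. ✗
c: successors {d, e, f}; ¬((q → ¬p) ∨ ¬p) there: d:F, e:T, f:F. ✓
d: successors {a, g}; ¬((q → ¬p) ∨ ¬p) there: a:T, g:F. ✓
e: successors {b, g, h}; ¬((q → ¬p) ∨ ¬p) there: b:F, g:F, h:F. ✗
f: successors {b, c, d}; ¬((q → ¬p) ∨ ¬p) there: b:F, c:F, d:F. ✗
g: successors {b}; ¬((q → ¬p) ∨ ¬p) there: b:F. ✗
h: successors {a}; ¬((q → ¬p) ∨ ¬p) there: a:T. ✓
— 3 worlds.

5 and 3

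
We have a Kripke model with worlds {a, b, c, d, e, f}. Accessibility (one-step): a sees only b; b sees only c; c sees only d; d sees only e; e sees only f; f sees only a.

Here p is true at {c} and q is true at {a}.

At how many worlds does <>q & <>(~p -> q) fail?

a: <>q is F, <>(~p -> q) is F. ✗
b: <>q is F, <>(~p -> q) is T. ✗
c: <>q is F, <>(~p -> q) is F. ✗
d: <>q is F, <>(~p -> q) is F. ✗
e: <>q is F, <>(~p -> q) is F. ✗
f: <>q is T, <>(~p -> q) is T. ✓
Satisfying worlds: {f}.
So <>q & <>(~p -> q) fails at the other 5 worlds.

5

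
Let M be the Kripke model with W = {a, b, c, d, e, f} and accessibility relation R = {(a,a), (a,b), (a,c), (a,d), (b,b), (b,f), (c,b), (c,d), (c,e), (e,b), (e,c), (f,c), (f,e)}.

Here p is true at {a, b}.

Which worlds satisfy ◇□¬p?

{a, b, c}

a: successors {a, b, c, d}; □¬p there: a:F, b:F, c:F, d:T. ✓
b: successors {b, f}; □¬p there: b:F, f:T. ✓
c: successors {b, d, e}; □¬p there: b:F, d:T, e:F. ✓
d: no successors, so ◇□¬p fails. ✗
e: successors {b, c}; □¬p there: b:F, c:F. ✗
f: successors {c, e}; □¬p there: c:F, e:F. ✗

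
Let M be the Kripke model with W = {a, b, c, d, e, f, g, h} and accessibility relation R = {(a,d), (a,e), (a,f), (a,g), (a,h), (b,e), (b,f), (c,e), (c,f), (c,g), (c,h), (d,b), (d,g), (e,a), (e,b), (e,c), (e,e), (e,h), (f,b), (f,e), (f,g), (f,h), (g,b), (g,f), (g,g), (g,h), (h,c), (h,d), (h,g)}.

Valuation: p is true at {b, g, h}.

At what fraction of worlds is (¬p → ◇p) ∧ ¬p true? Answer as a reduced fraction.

a: ¬p → ◇p is T, ¬p is T. ✓
b: ¬p → ◇p is T, ¬p is F. ✗
c: ¬p → ◇p is T, ¬p is T. ✓
d: ¬p → ◇p is T, ¬p is T. ✓
e: ¬p → ◇p is T, ¬p is T. ✓
f: ¬p → ◇p is T, ¬p is T. ✓
g: ¬p → ◇p is T, ¬p is F. ✗
h: ¬p → ◇p is T, ¬p is F. ✗
That's 5 of 8 worlds, so 5/8.

5/8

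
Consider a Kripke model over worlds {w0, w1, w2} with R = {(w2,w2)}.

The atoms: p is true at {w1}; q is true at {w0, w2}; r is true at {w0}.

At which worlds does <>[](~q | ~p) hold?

w0: no successors, so <>[](~q | ~p) fails. ✗
w1: no successors, so <>[](~q | ~p) fails. ✗
w2: successors {w2}; [](~q | ~p) there: w2:T. ✓

{w2}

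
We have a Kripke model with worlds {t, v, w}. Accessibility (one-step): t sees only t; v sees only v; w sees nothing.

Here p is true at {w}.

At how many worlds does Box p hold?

1

t: successors {t}; p there: t:F. ✗
v: successors {v}; p there: v:F. ✗
w: no successors, so Box p holds vacuously. ✓
Satisfying worlds: {w}.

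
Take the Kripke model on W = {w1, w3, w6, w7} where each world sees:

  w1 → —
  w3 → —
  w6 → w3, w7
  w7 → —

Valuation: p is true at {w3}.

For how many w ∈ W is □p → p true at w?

2

w1: □p is T, p is F. ✗
w3: □p is T, p is T. ✓
w6: □p is F, p is F. ✓
w7: □p is T, p is F. ✗
Satisfying worlds: {w3, w6}.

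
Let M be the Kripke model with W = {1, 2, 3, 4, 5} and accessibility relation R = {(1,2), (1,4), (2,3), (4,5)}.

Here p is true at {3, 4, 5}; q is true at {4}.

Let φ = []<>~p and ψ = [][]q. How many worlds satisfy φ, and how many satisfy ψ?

2 and 4

For []<>~p:
1: successors {2, 4}; <>~p there: 2:F, 4:F. ✗
2: successors {3}; <>~p there: 3:F. ✗
3: no successors, so []<>~p holds vacuously. ✓
4: successors {5}; <>~p there: 5:F. ✗
5: no successors, so []<>~p holds vacuously. ✓
— 2 worlds.
For [][]q:
1: successors {2, 4}; []q there: 2:F, 4:F. ✗
2: successors {3}; []q there: 3:T. ✓
3: no successors, so [][]q holds vacuously. ✓
4: successors {5}; []q there: 5:T. ✓
5: no successors, so [][]q holds vacuously. ✓
— 4 worlds.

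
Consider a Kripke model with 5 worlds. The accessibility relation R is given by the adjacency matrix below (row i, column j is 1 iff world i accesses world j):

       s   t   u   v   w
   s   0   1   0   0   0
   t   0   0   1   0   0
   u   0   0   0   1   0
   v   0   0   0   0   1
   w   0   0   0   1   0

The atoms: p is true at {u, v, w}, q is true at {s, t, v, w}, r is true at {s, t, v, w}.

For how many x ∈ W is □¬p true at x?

s: successors {t}; ¬p there: t:T. ✓
t: successors {u}; ¬p there: u:F. ✗
u: successors {v}; ¬p there: v:F. ✗
v: successors {w}; ¬p there: w:F. ✗
w: successors {v}; ¬p there: v:F. ✗
Satisfying worlds: {s}.

1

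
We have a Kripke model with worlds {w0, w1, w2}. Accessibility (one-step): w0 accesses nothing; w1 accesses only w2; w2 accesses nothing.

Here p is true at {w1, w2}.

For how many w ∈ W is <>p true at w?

1

w0: no successors, so <>p fails. ✗
w1: successors {w2}; p there: w2:T. ✓
w2: no successors, so <>p fails. ✗
Satisfying worlds: {w1}.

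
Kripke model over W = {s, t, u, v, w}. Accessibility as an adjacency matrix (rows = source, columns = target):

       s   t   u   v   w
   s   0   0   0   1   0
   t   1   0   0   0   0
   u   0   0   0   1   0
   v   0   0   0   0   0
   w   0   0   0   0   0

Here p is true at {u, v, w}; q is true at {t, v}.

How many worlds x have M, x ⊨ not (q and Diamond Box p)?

s: q and Diamond Box p is F. ✓
t: q and Diamond Box p is T. ✗
u: q and Diamond Box p is F. ✓
v: q and Diamond Box p is F. ✓
w: q and Diamond Box p is F. ✓
Satisfying worlds: {s, u, v, w}.

4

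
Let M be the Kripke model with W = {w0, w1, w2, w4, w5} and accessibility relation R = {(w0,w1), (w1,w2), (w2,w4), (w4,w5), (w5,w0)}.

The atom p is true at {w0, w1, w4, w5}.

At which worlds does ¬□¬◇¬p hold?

{w0}

w0: □¬◇¬p is F. ✓
w1: □¬◇¬p is T. ✗
w2: □¬◇¬p is T. ✗
w4: □¬◇¬p is T. ✗
w5: □¬◇¬p is T. ✗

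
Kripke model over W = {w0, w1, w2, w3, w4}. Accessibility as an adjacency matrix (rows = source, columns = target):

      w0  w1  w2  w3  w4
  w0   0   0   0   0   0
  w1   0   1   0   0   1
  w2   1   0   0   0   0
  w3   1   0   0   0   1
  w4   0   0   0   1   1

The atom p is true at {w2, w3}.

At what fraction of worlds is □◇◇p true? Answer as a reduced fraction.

w0: no successors, so □◇◇p holds vacuously. ✓
w1: successors {w1, w4}; ◇◇p there: w1:T, w4:T. ✓
w2: successors {w0}; ◇◇p there: w0:F. ✗
w3: successors {w0, w4}; ◇◇p there: w0:F, w4:T. ✗
w4: successors {w3, w4}; ◇◇p there: w3:T, w4:T. ✓
That's 3 of 5 worlds, so 3/5.

3/5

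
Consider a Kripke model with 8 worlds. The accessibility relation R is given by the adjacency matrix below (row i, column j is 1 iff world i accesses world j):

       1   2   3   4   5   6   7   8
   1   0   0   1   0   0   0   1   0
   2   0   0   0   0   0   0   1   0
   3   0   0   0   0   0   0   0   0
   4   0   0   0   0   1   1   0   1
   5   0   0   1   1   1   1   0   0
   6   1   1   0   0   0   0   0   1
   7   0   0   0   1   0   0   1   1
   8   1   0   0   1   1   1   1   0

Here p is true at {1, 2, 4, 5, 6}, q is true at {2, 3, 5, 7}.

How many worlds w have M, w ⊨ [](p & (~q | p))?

1

1: successors {3, 7}; p & (~q | p) there: 3:F, 7:F. ✗
2: successors {7}; p & (~q | p) there: 7:F. ✗
3: no successors, so [](p & (~q | p)) holds vacuously. ✓
4: successors {5, 6, 8}; p & (~q | p) there: 5:T, 6:T, 8:F. ✗
5: successors {3, 4, 5, 6}; p & (~q | p) there: 3:F, 4:T, 5:T, 6:T. ✗
6: successors {1, 2, 8}; p & (~q | p) there: 1:T, 2:T, 8:F. ✗
7: successors {4, 7, 8}; p & (~q | p) there: 4:T, 7:F, 8:F. ✗
8: successors {1, 4, 5, 6, 7}; p & (~q | p) there: 1:T, 4:T, 5:T, 6:T, 7:F. ✗
Satisfying worlds: {3}.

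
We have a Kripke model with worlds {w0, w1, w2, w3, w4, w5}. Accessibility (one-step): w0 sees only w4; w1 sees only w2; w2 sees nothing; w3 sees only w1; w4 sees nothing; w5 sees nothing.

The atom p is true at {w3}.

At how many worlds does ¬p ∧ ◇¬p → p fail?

2

w0: ¬p ∧ ◇¬p is T, p is F. ✗
w1: ¬p ∧ ◇¬p is T, p is F. ✗
w2: ¬p ∧ ◇¬p is F, p is F. ✓
w3: ¬p ∧ ◇¬p is F, p is T. ✓
w4: ¬p ∧ ◇¬p is F, p is F. ✓
w5: ¬p ∧ ◇¬p is F, p is F. ✓
Satisfying worlds: {w2, w3, w4, w5}.
So ¬p ∧ ◇¬p → p fails at the other 2 worlds.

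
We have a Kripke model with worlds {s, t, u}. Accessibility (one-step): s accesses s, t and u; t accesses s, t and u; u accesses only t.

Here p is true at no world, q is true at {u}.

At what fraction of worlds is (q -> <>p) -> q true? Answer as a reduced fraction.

s: q -> <>p is T, q is F. ✗
t: q -> <>p is T, q is F. ✗
u: q -> <>p is F, q is T. ✓
That's 1 of 3 worlds, so 1/3.

1/3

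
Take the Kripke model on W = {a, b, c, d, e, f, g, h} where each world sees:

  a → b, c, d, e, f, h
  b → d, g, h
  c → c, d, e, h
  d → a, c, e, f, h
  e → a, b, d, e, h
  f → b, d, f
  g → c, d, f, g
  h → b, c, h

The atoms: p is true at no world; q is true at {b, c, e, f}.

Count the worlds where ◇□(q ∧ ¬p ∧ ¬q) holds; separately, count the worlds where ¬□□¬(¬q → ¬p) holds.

For ◇□(q ∧ ¬p ∧ ¬q):
a: successors {b, c, d, e, f, h}; □(q ∧ ¬p ∧ ¬q) there: b:F, c:F, d:F, e:F, f:F, h:F. ✗
b: successors {d, g, h}; □(q ∧ ¬p ∧ ¬q) there: d:F, g:F, h:F. ✗
c: successors {c, d, e, h}; □(q ∧ ¬p ∧ ¬q) there: c:F, d:F, e:F, h:F. ✗
d: successors {a, c, e, f, h}; □(q ∧ ¬p ∧ ¬q) there: a:F, c:F, e:F, f:F, h:F. ✗
e: successors {a, b, d, e, h}; □(q ∧ ¬p ∧ ¬q) there: a:F, b:F, d:F, e:F, h:F. ✗
f: successors {b, d, f}; □(q ∧ ¬p ∧ ¬q) there: b:F, d:F, f:F. ✗
g: successors {c, d, f, g}; □(q ∧ ¬p ∧ ¬q) there: c:F, d:F, f:F, g:F. ✗
h: successors {b, c, h}; □(q ∧ ¬p ∧ ¬q) there: b:F, c:F, h:F. ✗
— 0 worlds.
For ¬□□¬(¬q → ¬p):
a: □□¬(¬q → ¬p) is F. ✓
b: □□¬(¬q → ¬p) is F. ✓
c: □□¬(¬q → ¬p) is F. ✓
d: □□¬(¬q → ¬p) is F. ✓
e: □□¬(¬q → ¬p) is F. ✓
f: □□¬(¬q → ¬p) is F. ✓
g: □□¬(¬q → ¬p) is F. ✓
h: □□¬(¬q → ¬p) is F. ✓
— 8 worlds.

0 and 8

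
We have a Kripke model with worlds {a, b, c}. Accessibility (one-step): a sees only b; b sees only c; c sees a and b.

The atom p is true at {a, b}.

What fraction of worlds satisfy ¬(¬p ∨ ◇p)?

1/3

a: ¬p ∨ ◇p is T. ✗
b: ¬p ∨ ◇p is F. ✓
c: ¬p ∨ ◇p is T. ✗
That's 1 of 3 worlds, so 1/3.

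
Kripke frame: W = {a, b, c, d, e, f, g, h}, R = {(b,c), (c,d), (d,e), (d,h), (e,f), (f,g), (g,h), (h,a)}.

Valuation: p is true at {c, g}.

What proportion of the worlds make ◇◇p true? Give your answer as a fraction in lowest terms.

1/8

a: no successors, so ◇◇p fails. ✗
b: successors {c}; ◇p there: c:F. ✗
c: successors {d}; ◇p there: d:F. ✗
d: successors {e, h}; ◇p there: e:F, h:F. ✗
e: successors {f}; ◇p there: f:T. ✓
f: successors {g}; ◇p there: g:F. ✗
g: successors {h}; ◇p there: h:F. ✗
h: successors {a}; ◇p there: a:F. ✗
That's 1 of 8 worlds, so 1/8.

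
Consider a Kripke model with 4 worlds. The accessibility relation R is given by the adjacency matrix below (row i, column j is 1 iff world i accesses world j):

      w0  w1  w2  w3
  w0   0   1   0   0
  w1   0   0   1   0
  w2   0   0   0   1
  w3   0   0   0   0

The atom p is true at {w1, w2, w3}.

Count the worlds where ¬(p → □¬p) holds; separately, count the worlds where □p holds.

2 and 4

For ¬(p → □¬p):
w0: p → □¬p is T. ✗
w1: p → □¬p is F. ✓
w2: p → □¬p is F. ✓
w3: p → □¬p is T. ✗
— 2 worlds.
For □p:
w0: successors {w1}; p there: w1:T. ✓
w1: successors {w2}; p there: w2:T. ✓
w2: successors {w3}; p there: w3:T. ✓
w3: no successors, so □p holds vacuously. ✓
— 4 worlds.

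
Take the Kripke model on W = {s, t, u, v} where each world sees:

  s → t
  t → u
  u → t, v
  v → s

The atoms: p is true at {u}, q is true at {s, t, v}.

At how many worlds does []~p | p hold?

3

s: []~p is T, p is F. ✓
t: []~p is F, p is F. ✗
u: []~p is T, p is T. ✓
v: []~p is T, p is F. ✓
Satisfying worlds: {s, u, v}.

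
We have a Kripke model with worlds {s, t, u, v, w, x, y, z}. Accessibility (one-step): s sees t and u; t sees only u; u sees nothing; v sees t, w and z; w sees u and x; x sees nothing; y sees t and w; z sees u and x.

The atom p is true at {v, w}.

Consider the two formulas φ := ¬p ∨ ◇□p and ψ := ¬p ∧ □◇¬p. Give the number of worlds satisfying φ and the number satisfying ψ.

7 and 3

For ¬p ∨ ◇□p:
s: ¬p is T, ◇□p is T. ✓
t: ¬p is T, ◇□p is T. ✓
u: ¬p is T, ◇□p is F. ✓
v: ¬p is F, ◇□p is F. ✗
w: ¬p is F, ◇□p is T. ✓
x: ¬p is T, ◇□p is F. ✓
y: ¬p is T, ◇□p is F. ✓
z: ¬p is T, ◇□p is T. ✓
— 7 worlds.
For ¬p ∧ □◇¬p:
s: ¬p is T, □◇¬p is F. ✗
t: ¬p is T, □◇¬p is F. ✗
u: ¬p is T, □◇¬p is T. ✓
v: ¬p is F, □◇¬p is T. ✗
w: ¬p is F, □◇¬p is F. ✗
x: ¬p is T, □◇¬p is T. ✓
y: ¬p is T, □◇¬p is T. ✓
z: ¬p is T, □◇¬p is F. ✗
— 3 worlds.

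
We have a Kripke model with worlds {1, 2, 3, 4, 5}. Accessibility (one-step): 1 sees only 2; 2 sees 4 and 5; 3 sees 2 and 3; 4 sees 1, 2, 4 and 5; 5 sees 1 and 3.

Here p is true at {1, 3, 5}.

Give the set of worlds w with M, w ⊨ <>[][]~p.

1: successors {2}; [][]~p there: 2:F. ✗
2: successors {4, 5}; [][]~p there: 4:F, 5:F. ✗
3: successors {2, 3}; [][]~p there: 2:F, 3:F. ✗
4: successors {1, 2, 4, 5}; [][]~p there: 1:F, 2:F, 4:F, 5:F. ✗
5: successors {1, 3}; [][]~p there: 1:F, 3:F. ✗

∅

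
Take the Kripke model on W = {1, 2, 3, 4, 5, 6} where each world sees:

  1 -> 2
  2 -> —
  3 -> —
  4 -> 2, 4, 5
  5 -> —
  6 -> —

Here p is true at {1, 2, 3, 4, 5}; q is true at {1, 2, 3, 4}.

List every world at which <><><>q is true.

{4}

1: successors {2}; <><>q there: 2:F. ✗
2: no successors, so <><><>q fails. ✗
3: no successors, so <><><>q fails. ✗
4: successors {2, 4, 5}; <><>q there: 2:F, 4:T, 5:F. ✓
5: no successors, so <><><>q fails. ✗
6: no successors, so <><><>q fails. ✗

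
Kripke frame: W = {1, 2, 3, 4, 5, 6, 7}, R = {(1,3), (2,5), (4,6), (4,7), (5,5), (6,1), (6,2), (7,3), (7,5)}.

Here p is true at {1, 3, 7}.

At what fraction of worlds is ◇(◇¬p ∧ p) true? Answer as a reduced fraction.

1/7

1: successors {3}; ◇¬p ∧ p there: 3:F. ✗
2: successors {5}; ◇¬p ∧ p there: 5:F. ✗
3: no successors, so ◇(◇¬p ∧ p) fails. ✗
4: successors {6, 7}; ◇¬p ∧ p there: 6:F, 7:T. ✓
5: successors {5}; ◇¬p ∧ p there: 5:F. ✗
6: successors {1, 2}; ◇¬p ∧ p there: 1:F, 2:F. ✗
7: successors {3, 5}; ◇¬p ∧ p there: 3:F, 5:F. ✗
That's 1 of 7 worlds, so 1/7.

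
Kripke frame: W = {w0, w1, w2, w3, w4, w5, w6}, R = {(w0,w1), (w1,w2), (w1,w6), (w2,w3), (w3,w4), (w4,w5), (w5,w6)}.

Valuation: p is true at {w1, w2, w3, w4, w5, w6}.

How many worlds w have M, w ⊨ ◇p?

6

w0: successors {w1}; p there: w1:T. ✓
w1: successors {w2, w6}; p there: w2:T, w6:T. ✓
w2: successors {w3}; p there: w3:T. ✓
w3: successors {w4}; p there: w4:T. ✓
w4: successors {w5}; p there: w5:T. ✓
w5: successors {w6}; p there: w6:T. ✓
w6: no successors, so ◇p fails. ✗
Satisfying worlds: {w0, w1, w2, w3, w4, w5}.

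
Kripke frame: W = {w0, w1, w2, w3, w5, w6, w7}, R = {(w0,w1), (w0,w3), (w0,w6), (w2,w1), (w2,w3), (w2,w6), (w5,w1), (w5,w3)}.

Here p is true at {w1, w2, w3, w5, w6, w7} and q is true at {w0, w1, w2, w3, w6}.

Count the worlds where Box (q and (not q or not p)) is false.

w0: successors {w1, w3, w6}; q and (not q or not p) there: w1:F, w3:F, w6:F. ✗
w1: no successors, so Box (q and (not q or not p)) holds vacuously. ✓
w2: successors {w1, w3, w6}; q and (not q or not p) there: w1:F, w3:F, w6:F. ✗
w3: no successors, so Box (q and (not q or not p)) holds vacuously. ✓
w5: successors {w1, w3}; q and (not q or not p) there: w1:F, w3:F. ✗
w6: no successors, so Box (q and (not q or not p)) holds vacuously. ✓
w7: no successors, so Box (q and (not q or not p)) holds vacuously. ✓
Satisfying worlds: {w1, w3, w6, w7}.
So Box (q and (not q or not p)) fails at the other 3 worlds.

3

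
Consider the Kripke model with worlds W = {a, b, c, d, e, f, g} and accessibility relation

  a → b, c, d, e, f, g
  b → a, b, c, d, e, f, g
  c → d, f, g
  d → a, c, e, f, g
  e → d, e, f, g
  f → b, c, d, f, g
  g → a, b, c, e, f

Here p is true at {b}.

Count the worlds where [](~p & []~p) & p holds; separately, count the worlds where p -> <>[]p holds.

0 and 6

For [](~p & []~p) & p:
a: [](~p & []~p) is F, p is F. ✗
b: [](~p & []~p) is F, p is T. ✗
c: [](~p & []~p) is F, p is F. ✗
d: [](~p & []~p) is F, p is F. ✗
e: [](~p & []~p) is F, p is F. ✗
f: [](~p & []~p) is F, p is F. ✗
g: [](~p & []~p) is F, p is F. ✗
— 0 worlds.
For p -> <>[]p:
a: p is F, <>[]p is F. ✓
b: p is T, <>[]p is F. ✗
c: p is F, <>[]p is F. ✓
d: p is F, <>[]p is F. ✓
e: p is F, <>[]p is F. ✓
f: p is F, <>[]p is F. ✓
g: p is F, <>[]p is F. ✓
— 6 worlds.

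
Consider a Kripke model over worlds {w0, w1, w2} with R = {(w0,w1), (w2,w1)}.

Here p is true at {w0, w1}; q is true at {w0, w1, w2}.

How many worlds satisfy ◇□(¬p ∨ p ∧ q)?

2

w0: successors {w1}; □(¬p ∨ p ∧ q) there: w1:T. ✓
w1: no successors, so ◇□(¬p ∨ p ∧ q) fails. ✗
w2: successors {w1}; □(¬p ∨ p ∧ q) there: w1:T. ✓
Satisfying worlds: {w0, w2}.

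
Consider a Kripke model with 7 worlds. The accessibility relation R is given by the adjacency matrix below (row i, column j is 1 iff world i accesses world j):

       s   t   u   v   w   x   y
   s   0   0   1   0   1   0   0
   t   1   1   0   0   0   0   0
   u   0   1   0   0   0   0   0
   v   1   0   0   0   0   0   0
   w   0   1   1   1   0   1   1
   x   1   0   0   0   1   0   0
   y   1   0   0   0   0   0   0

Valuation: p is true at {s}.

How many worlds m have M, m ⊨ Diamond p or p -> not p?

s: Diamond p or p is T, not p is F. ✗
t: Diamond p or p is T, not p is T. ✓
u: Diamond p or p is F, not p is T. ✓
v: Diamond p or p is T, not p is T. ✓
w: Diamond p or p is F, not p is T. ✓
x: Diamond p or p is T, not p is T. ✓
y: Diamond p or p is T, not p is T. ✓
Satisfying worlds: {t, u, v, w, x, y}.

6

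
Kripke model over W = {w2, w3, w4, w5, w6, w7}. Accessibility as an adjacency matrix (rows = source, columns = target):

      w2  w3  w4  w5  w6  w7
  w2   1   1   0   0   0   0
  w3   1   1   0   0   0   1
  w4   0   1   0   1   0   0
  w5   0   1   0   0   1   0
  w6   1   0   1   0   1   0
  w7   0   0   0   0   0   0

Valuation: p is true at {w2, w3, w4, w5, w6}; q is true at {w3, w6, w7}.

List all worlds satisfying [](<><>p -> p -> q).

{w5, w7}

w2: successors {w2, w3}; <><>p -> p -> q there: w2:F, w3:T. ✗
w3: successors {w2, w3, w7}; <><>p -> p -> q there: w2:F, w3:T, w7:T. ✗
w4: successors {w3, w5}; <><>p -> p -> q there: w3:T, w5:F. ✗
w5: successors {w3, w6}; <><>p -> p -> q there: w3:T, w6:T. ✓
w6: successors {w2, w4, w6}; <><>p -> p -> q there: w2:F, w4:F, w6:T. ✗
w7: no successors, so [](<><>p -> p -> q) holds vacuously. ✓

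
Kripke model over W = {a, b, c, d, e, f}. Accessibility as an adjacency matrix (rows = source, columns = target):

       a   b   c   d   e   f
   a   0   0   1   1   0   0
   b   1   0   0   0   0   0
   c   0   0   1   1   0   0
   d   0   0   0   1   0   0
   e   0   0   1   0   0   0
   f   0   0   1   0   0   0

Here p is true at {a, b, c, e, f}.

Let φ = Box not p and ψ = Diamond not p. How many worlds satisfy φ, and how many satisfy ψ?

For Box not p:
a: successors {c, d}; not p there: c:F, d:T. ✗
b: successors {a}; not p there: a:F. ✗
c: successors {c, d}; not p there: c:F, d:T. ✗
d: successors {d}; not p there: d:T. ✓
e: successors {c}; not p there: c:F. ✗
f: successors {c}; not p there: c:F. ✗
— 1 world.
For Diamond not p:
a: successors {c, d}; not p there: c:F, d:T. ✓
b: successors {a}; not p there: a:F. ✗
c: successors {c, d}; not p there: c:F, d:T. ✓
d: successors {d}; not p there: d:T. ✓
e: successors {c}; not p there: c:F. ✗
f: successors {c}; not p there: c:F. ✗
— 3 worlds.

1 and 3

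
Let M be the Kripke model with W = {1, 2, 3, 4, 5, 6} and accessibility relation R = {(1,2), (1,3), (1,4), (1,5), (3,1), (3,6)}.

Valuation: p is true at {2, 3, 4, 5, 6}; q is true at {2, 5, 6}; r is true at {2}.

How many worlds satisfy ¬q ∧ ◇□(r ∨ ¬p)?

1: ¬q is T, ◇□(r ∨ ¬p) is T. ✓
2: ¬q is F, ◇□(r ∨ ¬p) is F. ✗
3: ¬q is T, ◇□(r ∨ ¬p) is T. ✓
4: ¬q is T, ◇□(r ∨ ¬p) is F. ✗
5: ¬q is F, ◇□(r ∨ ¬p) is F. ✗
6: ¬q is F, ◇□(r ∨ ¬p) is F. ✗
Satisfying worlds: {1, 3}.

2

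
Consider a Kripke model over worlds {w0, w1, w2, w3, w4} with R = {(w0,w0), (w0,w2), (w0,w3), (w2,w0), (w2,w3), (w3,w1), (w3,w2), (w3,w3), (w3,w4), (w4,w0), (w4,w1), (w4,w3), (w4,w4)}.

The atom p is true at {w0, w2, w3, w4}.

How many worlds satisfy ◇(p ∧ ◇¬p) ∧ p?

w0: ◇(p ∧ ◇¬p) is T, p is T. ✓
w1: ◇(p ∧ ◇¬p) is F, p is F. ✗
w2: ◇(p ∧ ◇¬p) is T, p is T. ✓
w3: ◇(p ∧ ◇¬p) is T, p is T. ✓
w4: ◇(p ∧ ◇¬p) is T, p is T. ✓
Satisfying worlds: {w0, w2, w3, w4}.

4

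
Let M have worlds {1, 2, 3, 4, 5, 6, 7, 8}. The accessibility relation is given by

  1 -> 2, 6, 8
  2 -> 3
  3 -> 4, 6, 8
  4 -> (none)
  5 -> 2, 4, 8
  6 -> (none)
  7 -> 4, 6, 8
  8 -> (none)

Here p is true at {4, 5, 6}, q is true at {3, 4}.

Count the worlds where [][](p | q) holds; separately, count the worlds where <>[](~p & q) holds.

7 and 4

For [][](p | q):
1: successors {2, 6, 8}; [](p | q) there: 2:T, 6:T, 8:T. ✓
2: successors {3}; [](p | q) there: 3:F. ✗
3: successors {4, 6, 8}; [](p | q) there: 4:T, 6:T, 8:T. ✓
4: no successors, so [][](p | q) holds vacuously. ✓
5: successors {2, 4, 8}; [](p | q) there: 2:T, 4:T, 8:T. ✓
6: no successors, so [][](p | q) holds vacuously. ✓
7: successors {4, 6, 8}; [](p | q) there: 4:T, 6:T, 8:T. ✓
8: no successors, so [][](p | q) holds vacuously. ✓
— 7 worlds.
For <>[](~p & q):
1: successors {2, 6, 8}; [](~p & q) there: 2:T, 6:T, 8:T. ✓
2: successors {3}; [](~p & q) there: 3:F. ✗
3: successors {4, 6, 8}; [](~p & q) there: 4:T, 6:T, 8:T. ✓
4: no successors, so <>[](~p & q) fails. ✗
5: successors {2, 4, 8}; [](~p & q) there: 2:T, 4:T, 8:T. ✓
6: no successors, so <>[](~p & q) fails. ✗
7: successors {4, 6, 8}; [](~p & q) there: 4:T, 6:T, 8:T. ✓
8: no successors, so <>[](~p & q) fails. ✗
— 4 worlds.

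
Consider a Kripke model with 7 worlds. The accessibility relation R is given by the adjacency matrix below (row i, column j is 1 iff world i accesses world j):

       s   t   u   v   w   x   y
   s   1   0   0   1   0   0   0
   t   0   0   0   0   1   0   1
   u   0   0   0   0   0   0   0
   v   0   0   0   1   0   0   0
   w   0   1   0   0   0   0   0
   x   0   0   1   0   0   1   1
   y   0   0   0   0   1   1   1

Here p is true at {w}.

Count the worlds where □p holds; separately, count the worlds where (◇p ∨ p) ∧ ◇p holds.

1 and 2

For □p:
s: successors {s, v}; p there: s:F, v:F. ✗
t: successors {w, y}; p there: w:T, y:F. ✗
u: no successors, so □p holds vacuously. ✓
v: successors {v}; p there: v:F. ✗
w: successors {t}; p there: t:F. ✗
x: successors {u, x, y}; p there: u:F, x:F, y:F. ✗
y: successors {w, x, y}; p there: w:T, x:F, y:F. ✗
— 1 world.
For (◇p ∨ p) ∧ ◇p:
s: ◇p ∨ p is F, ◇p is F. ✗
t: ◇p ∨ p is T, ◇p is T. ✓
u: ◇p ∨ p is F, ◇p is F. ✗
v: ◇p ∨ p is F, ◇p is F. ✗
w: ◇p ∨ p is T, ◇p is F. ✗
x: ◇p ∨ p is F, ◇p is F. ✗
y: ◇p ∨ p is T, ◇p is T. ✓
— 2 worlds.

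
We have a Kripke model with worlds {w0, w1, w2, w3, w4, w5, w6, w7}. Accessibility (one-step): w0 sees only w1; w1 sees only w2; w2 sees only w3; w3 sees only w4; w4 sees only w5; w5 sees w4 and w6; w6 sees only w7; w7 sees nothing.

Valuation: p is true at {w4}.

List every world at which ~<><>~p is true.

w0: <><>~p is T. ✗
w1: <><>~p is T. ✗
w2: <><>~p is F. ✓
w3: <><>~p is T. ✗
w4: <><>~p is T. ✗
w5: <><>~p is T. ✗
w6: <><>~p is F. ✓
w7: <><>~p is F. ✓

{w2, w6, w7}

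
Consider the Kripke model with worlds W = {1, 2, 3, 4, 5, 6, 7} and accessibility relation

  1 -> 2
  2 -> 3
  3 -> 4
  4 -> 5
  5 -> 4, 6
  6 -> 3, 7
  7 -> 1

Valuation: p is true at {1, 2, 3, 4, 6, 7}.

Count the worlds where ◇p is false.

1

1: successors {2}; p there: 2:T. ✓
2: successors {3}; p there: 3:T. ✓
3: successors {4}; p there: 4:T. ✓
4: successors {5}; p there: 5:F. ✗
5: successors {4, 6}; p there: 4:T, 6:T. ✓
6: successors {3, 7}; p there: 3:T, 7:T. ✓
7: successors {1}; p there: 1:T. ✓
Satisfying worlds: {1, 2, 3, 5, 6, 7}.
So ◇p fails at the other 1 world.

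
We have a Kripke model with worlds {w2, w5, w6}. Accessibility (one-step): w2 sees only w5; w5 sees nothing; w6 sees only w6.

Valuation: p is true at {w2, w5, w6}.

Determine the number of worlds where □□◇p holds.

3

w2: successors {w5}; □◇p there: w5:T. ✓
w5: no successors, so □□◇p holds vacuously. ✓
w6: successors {w6}; □◇p there: w6:T. ✓
Satisfying worlds: {w2, w5, w6}.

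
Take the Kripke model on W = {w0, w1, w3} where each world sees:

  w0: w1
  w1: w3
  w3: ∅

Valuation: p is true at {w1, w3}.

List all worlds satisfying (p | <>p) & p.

w0: p | <>p is T, p is F. ✗
w1: p | <>p is T, p is T. ✓
w3: p | <>p is T, p is T. ✓

{w1, w3}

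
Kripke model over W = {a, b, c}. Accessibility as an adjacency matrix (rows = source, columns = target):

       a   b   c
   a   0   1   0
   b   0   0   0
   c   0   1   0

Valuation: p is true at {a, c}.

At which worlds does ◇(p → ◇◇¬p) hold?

a: successors {b}; p → ◇◇¬p there: b:T. ✓
b: no successors, so ◇(p → ◇◇¬p) fails. ✗
c: successors {b}; p → ◇◇¬p there: b:T. ✓

{a, c}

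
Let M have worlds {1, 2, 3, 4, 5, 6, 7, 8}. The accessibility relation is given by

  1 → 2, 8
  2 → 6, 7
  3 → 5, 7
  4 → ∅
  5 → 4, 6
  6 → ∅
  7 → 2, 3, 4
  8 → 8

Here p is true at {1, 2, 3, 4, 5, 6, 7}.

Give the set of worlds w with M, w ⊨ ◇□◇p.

{2, 5, 7}

1: successors {2, 8}; □◇p there: 2:F, 8:F. ✗
2: successors {6, 7}; □◇p there: 6:T, 7:F. ✓
3: successors {5, 7}; □◇p there: 5:F, 7:F. ✗
4: no successors, so ◇□◇p fails. ✗
5: successors {4, 6}; □◇p there: 4:T, 6:T. ✓
6: no successors, so ◇□◇p fails. ✗
7: successors {2, 3, 4}; □◇p there: 2:F, 3:T, 4:T. ✓
8: successors {8}; □◇p there: 8:F. ✗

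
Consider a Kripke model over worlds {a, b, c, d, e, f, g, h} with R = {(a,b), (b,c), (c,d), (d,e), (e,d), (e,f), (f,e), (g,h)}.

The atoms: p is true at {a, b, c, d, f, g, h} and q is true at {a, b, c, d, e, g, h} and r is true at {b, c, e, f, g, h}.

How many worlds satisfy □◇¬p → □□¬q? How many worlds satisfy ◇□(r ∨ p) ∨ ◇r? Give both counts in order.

For □◇¬p → □□¬q:
a: □◇¬p is F, □□¬q is F. ✓
b: □◇¬p is F, □□¬q is F. ✓
c: □◇¬p is T, □□¬q is F. ✗
d: □◇¬p is F, □□¬q is F. ✓
e: □◇¬p is T, □□¬q is F. ✗
f: □◇¬p is F, □□¬q is F. ✓
g: □◇¬p is F, □□¬q is T. ✓
h: □◇¬p is T, □□¬q is T. ✓
— 6 worlds.
For ◇□(r ∨ p) ∨ ◇r:
a: ◇□(r ∨ p) is T, ◇r is T. ✓
b: ◇□(r ∨ p) is T, ◇r is T. ✓
c: ◇□(r ∨ p) is T, ◇r is F. ✓
d: ◇□(r ∨ p) is T, ◇r is T. ✓
e: ◇□(r ∨ p) is T, ◇r is T. ✓
f: ◇□(r ∨ p) is T, ◇r is T. ✓
g: ◇□(r ∨ p) is T, ◇r is T. ✓
h: ◇□(r ∨ p) is F, ◇r is F. ✗
— 7 worlds.

6 and 7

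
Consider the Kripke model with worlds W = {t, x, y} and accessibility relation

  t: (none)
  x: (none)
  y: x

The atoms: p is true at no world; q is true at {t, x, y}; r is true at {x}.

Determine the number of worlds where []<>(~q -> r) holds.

2

t: no successors, so []<>(~q -> r) holds vacuously. ✓
x: no successors, so []<>(~q -> r) holds vacuously. ✓
y: successors {x}; <>(~q -> r) there: x:F. ✗
Satisfying worlds: {t, x}.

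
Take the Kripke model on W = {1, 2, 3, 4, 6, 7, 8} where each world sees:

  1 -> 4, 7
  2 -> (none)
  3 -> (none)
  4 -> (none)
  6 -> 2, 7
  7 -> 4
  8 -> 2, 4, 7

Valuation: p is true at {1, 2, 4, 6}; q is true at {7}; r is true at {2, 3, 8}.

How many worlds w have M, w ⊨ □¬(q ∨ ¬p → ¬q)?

3

1: successors {4, 7}; ¬(q ∨ ¬p → ¬q) there: 4:F, 7:T. ✗
2: no successors, so □¬(q ∨ ¬p → ¬q) holds vacuously. ✓
3: no successors, so □¬(q ∨ ¬p → ¬q) holds vacuously. ✓
4: no successors, so □¬(q ∨ ¬p → ¬q) holds vacuously. ✓
6: successors {2, 7}; ¬(q ∨ ¬p → ¬q) there: 2:F, 7:T. ✗
7: successors {4}; ¬(q ∨ ¬p → ¬q) there: 4:F. ✗
8: successors {2, 4, 7}; ¬(q ∨ ¬p → ¬q) there: 2:F, 4:F, 7:T. ✗
Satisfying worlds: {2, 3, 4}.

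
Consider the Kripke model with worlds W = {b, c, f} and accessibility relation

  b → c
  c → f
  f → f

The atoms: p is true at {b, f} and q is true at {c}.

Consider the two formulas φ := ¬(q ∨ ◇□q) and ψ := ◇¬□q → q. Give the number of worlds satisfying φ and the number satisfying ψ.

For ¬(q ∨ ◇□q):
b: q ∨ ◇□q is F. ✓
c: q ∨ ◇□q is T. ✗
f: q ∨ ◇□q is F. ✓
— 2 worlds.
For ◇¬□q → q:
b: ◇¬□q is T, q is F. ✗
c: ◇¬□q is T, q is T. ✓
f: ◇¬□q is T, q is F. ✗
— 1 world.

2 and 1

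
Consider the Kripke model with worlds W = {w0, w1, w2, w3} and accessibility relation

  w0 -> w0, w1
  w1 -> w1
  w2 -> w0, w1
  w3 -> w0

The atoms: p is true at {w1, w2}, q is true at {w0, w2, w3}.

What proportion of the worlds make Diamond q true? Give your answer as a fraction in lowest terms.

3/4

w0: successors {w0, w1}; q there: w0:T, w1:F. ✓
w1: successors {w1}; q there: w1:F. ✗
w2: successors {w0, w1}; q there: w0:T, w1:F. ✓
w3: successors {w0}; q there: w0:T. ✓
That's 3 of 4 worlds, so 3/4.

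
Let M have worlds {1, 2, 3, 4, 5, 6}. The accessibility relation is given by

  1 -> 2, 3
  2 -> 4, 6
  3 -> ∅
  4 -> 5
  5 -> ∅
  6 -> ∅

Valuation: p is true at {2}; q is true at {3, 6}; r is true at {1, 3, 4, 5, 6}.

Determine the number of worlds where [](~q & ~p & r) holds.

4

1: successors {2, 3}; ~q & ~p & r there: 2:F, 3:F. ✗
2: successors {4, 6}; ~q & ~p & r there: 4:T, 6:F. ✗
3: no successors, so [](~q & ~p & r) holds vacuously. ✓
4: successors {5}; ~q & ~p & r there: 5:T. ✓
5: no successors, so [](~q & ~p & r) holds vacuously. ✓
6: no successors, so [](~q & ~p & r) holds vacuously. ✓
Satisfying worlds: {3, 4, 5, 6}.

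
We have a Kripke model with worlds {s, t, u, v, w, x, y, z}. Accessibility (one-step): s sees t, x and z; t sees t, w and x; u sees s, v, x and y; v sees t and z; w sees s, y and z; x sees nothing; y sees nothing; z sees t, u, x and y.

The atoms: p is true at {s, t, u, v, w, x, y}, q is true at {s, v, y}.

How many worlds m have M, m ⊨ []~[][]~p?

3

s: successors {t, x, z}; ~[][]~p there: t:T, x:F, z:T. ✗
t: successors {t, w, x}; ~[][]~p there: t:T, w:T, x:F. ✗
u: successors {s, v, x, y}; ~[][]~p there: s:T, v:T, x:F, y:F. ✗
v: successors {t, z}; ~[][]~p there: t:T, z:T. ✓
w: successors {s, y, z}; ~[][]~p there: s:T, y:F, z:T. ✗
x: no successors, so []~[][]~p holds vacuously. ✓
y: no successors, so []~[][]~p holds vacuously. ✓
z: successors {t, u, x, y}; ~[][]~p there: t:T, u:T, x:F, y:F. ✗
Satisfying worlds: {v, x, y}.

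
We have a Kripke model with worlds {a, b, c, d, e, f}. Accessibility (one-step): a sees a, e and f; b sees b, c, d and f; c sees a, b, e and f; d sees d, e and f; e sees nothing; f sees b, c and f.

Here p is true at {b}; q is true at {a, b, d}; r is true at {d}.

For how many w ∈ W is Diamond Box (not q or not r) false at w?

1

a: successors {a, e, f}; Box (not q or not r) there: a:T, e:T, f:T. ✓
b: successors {b, c, d, f}; Box (not q or not r) there: b:F, c:T, d:F, f:T. ✓
c: successors {a, b, e, f}; Box (not q or not r) there: a:T, b:F, e:T, f:T. ✓
d: successors {d, e, f}; Box (not q or not r) there: d:F, e:T, f:T. ✓
e: no successors, so Diamond Box (not q or not r) fails. ✗
f: successors {b, c, f}; Box (not q or not r) there: b:F, c:T, f:T. ✓
Satisfying worlds: {a, b, c, d, f}.
So Diamond Box (not q or not r) fails at the other 1 world.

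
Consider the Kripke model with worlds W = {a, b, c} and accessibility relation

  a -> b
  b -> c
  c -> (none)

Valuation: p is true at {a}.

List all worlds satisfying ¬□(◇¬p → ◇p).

a: □(◇¬p → ◇p) is F. ✓
b: □(◇¬p → ◇p) is T. ✗
c: □(◇¬p → ◇p) is T. ✗

{a}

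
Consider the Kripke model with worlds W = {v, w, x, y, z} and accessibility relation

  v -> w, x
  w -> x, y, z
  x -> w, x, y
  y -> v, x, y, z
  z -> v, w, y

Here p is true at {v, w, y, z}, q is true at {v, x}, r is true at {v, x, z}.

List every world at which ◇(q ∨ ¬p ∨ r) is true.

{v, w, x, y, z}

v: successors {w, x}; q ∨ ¬p ∨ r there: w:F, x:T. ✓
w: successors {x, y, z}; q ∨ ¬p ∨ r there: x:T, y:F, z:T. ✓
x: successors {w, x, y}; q ∨ ¬p ∨ r there: w:F, x:T, y:F. ✓
y: successors {v, x, y, z}; q ∨ ¬p ∨ r there: v:T, x:T, y:F, z:T. ✓
z: successors {v, w, y}; q ∨ ¬p ∨ r there: v:T, w:F, y:F. ✓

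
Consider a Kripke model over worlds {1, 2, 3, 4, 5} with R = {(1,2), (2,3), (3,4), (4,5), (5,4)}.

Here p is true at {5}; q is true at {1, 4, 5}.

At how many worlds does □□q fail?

1

1: successors {2}; □q there: 2:F. ✗
2: successors {3}; □q there: 3:T. ✓
3: successors {4}; □q there: 4:T. ✓
4: successors {5}; □q there: 5:T. ✓
5: successors {4}; □q there: 4:T. ✓
Satisfying worlds: {2, 3, 4, 5}.
So □□q fails at the other 1 world.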